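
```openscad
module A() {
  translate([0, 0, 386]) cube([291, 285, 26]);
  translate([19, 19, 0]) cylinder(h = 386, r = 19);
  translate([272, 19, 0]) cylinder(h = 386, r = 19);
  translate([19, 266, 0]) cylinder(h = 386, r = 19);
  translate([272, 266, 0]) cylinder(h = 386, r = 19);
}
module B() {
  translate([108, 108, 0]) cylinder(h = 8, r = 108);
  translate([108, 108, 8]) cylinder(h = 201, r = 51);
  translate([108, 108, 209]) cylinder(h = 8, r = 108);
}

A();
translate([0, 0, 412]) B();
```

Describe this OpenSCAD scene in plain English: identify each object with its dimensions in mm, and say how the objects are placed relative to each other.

A is a four-legged stool. The seat is 291×285 mm, 26 mm thick, top at z = 412 mm. It stands on four round legs, each 38 mm in diameter, from z = 0 to the seat underside, each leg's axis is inset half a diameter from the nearest pair of seat edges (so the leg's bounding box is flush with the corner).

B is a spool: two coaxial disc flanges of radius 108 mm and thickness 8 mm, joined by a core cylinder of radius 51 mm and height 201 mm. The lower flange rests on z = 0 and the three cylinders share a vertical axis.

The spool is on top of the stool.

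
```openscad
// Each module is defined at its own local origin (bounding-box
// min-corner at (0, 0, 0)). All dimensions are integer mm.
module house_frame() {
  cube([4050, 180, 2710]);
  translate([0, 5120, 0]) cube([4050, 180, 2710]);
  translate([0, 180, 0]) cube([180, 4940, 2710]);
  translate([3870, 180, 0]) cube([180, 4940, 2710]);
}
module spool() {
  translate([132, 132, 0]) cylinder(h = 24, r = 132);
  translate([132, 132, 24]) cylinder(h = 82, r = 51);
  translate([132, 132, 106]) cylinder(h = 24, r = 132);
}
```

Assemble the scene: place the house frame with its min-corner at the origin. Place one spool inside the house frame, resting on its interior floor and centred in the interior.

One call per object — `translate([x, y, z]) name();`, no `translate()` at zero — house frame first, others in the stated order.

house_frame();
translate([1893, 2518, 0]) spool();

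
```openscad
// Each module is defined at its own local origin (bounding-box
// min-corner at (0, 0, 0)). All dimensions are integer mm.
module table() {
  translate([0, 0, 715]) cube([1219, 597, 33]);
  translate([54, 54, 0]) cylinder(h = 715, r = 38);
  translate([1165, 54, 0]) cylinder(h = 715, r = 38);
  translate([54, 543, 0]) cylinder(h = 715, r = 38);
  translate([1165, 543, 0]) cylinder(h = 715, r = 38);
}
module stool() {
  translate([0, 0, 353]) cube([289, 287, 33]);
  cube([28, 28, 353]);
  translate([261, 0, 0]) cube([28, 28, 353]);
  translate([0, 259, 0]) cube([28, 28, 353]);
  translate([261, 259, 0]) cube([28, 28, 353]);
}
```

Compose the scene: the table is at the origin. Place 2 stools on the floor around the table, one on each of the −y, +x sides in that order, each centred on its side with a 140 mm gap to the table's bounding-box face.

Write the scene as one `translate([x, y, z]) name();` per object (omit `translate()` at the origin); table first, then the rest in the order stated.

table();
translate([465, -427, 0]) stool();
translate([1359, 155, 0]) stool();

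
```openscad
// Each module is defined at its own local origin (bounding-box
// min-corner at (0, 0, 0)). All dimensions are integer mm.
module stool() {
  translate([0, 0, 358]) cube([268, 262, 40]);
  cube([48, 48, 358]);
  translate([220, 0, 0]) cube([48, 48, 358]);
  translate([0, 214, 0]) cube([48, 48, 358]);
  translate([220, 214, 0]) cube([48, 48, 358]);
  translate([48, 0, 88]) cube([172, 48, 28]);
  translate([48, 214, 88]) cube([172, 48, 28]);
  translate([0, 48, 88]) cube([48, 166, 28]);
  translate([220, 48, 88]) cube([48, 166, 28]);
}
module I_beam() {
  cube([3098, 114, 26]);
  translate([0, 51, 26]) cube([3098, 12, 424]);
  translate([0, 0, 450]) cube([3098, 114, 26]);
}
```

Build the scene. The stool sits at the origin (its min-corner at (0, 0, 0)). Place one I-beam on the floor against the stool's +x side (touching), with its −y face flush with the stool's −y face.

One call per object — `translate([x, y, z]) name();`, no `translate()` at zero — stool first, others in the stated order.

stool();
translate([268, 0, 0]) I_beam();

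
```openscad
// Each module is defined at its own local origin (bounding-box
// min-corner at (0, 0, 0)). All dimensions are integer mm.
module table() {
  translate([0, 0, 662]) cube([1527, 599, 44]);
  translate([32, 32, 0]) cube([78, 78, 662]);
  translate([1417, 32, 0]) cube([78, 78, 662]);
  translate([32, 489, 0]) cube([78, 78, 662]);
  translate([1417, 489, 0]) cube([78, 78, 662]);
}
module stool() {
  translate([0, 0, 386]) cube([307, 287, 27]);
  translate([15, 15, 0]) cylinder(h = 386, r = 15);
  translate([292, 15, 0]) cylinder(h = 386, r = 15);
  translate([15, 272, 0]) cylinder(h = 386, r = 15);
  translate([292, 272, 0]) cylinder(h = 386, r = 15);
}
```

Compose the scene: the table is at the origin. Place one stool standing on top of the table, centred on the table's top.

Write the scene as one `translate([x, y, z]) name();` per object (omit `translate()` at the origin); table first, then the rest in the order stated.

table();
translate([610, 156, 706]) stool();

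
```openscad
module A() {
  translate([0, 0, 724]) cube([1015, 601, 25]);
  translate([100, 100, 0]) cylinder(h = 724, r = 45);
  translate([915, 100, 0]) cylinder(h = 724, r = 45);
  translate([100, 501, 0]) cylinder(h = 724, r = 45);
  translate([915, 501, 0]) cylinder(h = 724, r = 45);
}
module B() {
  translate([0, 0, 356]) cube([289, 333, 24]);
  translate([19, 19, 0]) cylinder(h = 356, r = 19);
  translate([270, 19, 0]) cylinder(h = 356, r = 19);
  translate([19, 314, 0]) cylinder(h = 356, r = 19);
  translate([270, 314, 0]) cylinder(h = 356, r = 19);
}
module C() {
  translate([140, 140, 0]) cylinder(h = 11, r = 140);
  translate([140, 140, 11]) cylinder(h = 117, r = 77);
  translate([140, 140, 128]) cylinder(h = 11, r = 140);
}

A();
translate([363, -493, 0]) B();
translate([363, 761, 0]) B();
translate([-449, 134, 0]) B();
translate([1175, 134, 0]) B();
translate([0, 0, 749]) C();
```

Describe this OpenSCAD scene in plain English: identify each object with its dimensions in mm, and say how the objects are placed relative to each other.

A is a rectangular dining table. The top is 1015×601×25 mm with its upper surface at z = 749 mm. It stands on four round legs of 90 mm diameter, each leg's bounding box inset 55 mm from the nearest pair of top edges, running from the floor to the underside of the top.

B is a four-legged stool. The seat is 289×333 mm, 24 mm thick, top at z = 380 mm. It stands on four round legs, each 38 mm in diameter, from z = 0 to the seat underside, each leg's axis is inset half a diameter from the nearest pair of seat edges (so the leg's bounding box is flush with the corner).

C is a spool: two coaxial disc flanges of radius 140 mm and thickness 11 mm, joined by a core cylinder of radius 77 mm and height 117 mm. The lower flange rests on z = 0 and the three cylinders share a vertical axis.

Four stools sit around the table at the −y, +y, −x, +x sides. The spool is on top of the table.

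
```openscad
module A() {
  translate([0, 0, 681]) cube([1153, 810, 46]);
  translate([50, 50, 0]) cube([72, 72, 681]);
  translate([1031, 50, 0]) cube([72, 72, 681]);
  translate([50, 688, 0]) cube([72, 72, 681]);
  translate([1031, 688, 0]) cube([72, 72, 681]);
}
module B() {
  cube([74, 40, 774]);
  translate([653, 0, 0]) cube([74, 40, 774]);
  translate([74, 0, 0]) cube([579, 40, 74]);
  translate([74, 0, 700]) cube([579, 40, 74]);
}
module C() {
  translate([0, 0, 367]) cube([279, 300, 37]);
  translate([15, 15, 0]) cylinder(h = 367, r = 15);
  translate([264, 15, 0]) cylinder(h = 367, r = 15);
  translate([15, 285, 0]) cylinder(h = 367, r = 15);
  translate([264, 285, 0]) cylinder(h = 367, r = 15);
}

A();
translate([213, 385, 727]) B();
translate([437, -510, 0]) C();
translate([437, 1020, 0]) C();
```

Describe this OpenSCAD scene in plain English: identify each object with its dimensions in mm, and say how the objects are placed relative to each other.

A is a table with a 1153×810 mm rectangular top, 46 mm thick, top surface at z = 727 mm, supported by four 72×72 mm square legs, each inset 50 mm from the nearest pair of top edges, running from the floor.

B is a picture frame with a 579×626 mm rectangular opening (x by z) and a uniform 74 mm border on every side. Frame depth is 40 mm along y. It is built from two vertical stiles running the full outside height and two horizontal rails spanning the gap between the stiles.

C is a four-legged stool. The seat is a 279×300×37 mm slab whose top surface is at z = 404 mm; four round legs, each 30 mm in diameter, run from the floor (z = 0) to the underside of the seat, each leg's axis is inset half a diameter from the nearest pair of seat edges (so the leg's bounding box is flush with the corner).

The picture frame is on top of the table, centred. Two stools sit around the table at the −y, +y sides.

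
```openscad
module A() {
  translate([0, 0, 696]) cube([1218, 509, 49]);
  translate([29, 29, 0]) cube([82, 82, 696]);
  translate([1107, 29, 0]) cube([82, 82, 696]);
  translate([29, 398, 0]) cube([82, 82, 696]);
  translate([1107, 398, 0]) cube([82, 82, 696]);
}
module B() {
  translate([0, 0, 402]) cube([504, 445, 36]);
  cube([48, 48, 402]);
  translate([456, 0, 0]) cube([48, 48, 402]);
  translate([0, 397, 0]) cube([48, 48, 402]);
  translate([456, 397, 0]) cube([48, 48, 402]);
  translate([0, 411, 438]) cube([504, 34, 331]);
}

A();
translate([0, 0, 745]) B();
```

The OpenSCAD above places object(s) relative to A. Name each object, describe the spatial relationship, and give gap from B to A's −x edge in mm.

A is a table. B is a chair. The chair is on top of the table. The gap from the chair to the table's −x edge is 0 mm.

The chair's min-x is at 0; the table's min-x is 0; gap = 0 mm.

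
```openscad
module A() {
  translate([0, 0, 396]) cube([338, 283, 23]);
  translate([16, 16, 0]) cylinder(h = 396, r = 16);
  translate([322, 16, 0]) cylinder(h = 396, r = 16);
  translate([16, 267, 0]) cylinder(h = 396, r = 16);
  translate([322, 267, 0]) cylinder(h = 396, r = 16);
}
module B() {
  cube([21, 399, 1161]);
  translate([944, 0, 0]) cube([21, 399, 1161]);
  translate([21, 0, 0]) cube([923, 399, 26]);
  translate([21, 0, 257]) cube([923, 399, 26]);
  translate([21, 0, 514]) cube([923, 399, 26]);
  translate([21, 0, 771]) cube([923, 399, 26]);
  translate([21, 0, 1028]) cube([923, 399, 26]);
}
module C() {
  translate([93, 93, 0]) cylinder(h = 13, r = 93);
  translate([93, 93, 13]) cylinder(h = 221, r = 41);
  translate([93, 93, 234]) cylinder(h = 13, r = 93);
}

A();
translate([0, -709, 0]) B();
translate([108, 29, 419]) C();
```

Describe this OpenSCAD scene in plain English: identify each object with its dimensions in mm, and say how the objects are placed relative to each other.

A is a four-legged stool. The seat is a 338×283×23 mm slab whose top surface is at z = 419 mm; four round legs, each 32 mm in diameter, run from the floor (z = 0) to the underside of the seat, each leg's axis is inset half a diameter from the nearest pair of seat edges (so the leg's bounding box is flush with the corner).

B is an open bookshelf. Two side panels, each 21 mm thick, 399 mm deep and 1161 mm tall, stand 965 mm apart (outside-to-outside). Between them sit 5 shelves, each 26 mm thick and 399 mm deep, spanning the full gap between the sides. The bottom shelf rests on the floor (its underside at z = 0) and the clear gap between one shelf's top and the next shelf's underside is 231 mm.

C is a spool: two coaxial disc flanges of radius 93 mm and thickness 13 mm, joined by a core cylinder of radius 41 mm and height 221 mm. The lower flange rests on z = 0 and the three cylinders share a vertical axis.

The bookshelf is on the floor beside the stool on its −y side. The spool is on top of the stool.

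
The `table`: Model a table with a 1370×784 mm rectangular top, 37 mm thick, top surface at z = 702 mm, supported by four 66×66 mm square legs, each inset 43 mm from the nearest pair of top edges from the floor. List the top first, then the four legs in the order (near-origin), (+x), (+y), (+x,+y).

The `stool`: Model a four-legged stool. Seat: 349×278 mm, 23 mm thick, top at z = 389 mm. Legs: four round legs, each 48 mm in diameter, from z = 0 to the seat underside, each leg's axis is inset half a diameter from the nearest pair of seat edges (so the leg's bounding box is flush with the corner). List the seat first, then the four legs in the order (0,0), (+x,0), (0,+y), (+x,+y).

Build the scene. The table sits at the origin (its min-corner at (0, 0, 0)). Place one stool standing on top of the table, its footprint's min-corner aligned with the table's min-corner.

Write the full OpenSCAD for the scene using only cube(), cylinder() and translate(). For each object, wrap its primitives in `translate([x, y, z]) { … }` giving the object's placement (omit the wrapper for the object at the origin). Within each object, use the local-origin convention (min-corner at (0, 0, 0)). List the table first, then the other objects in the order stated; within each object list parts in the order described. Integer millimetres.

translate([0, 0, 665]) cube([1370, 784, 37]);
translate([43, 43, 0]) cube([66, 66, 665]);
translate([1261, 43, 0]) cube([66, 66, 665]);
translate([43, 675, 0]) cube([66, 66, 665]);
translate([1261, 675, 0]) cube([66, 66, 665]);
translate([0, 0, 702]) {
  translate([0, 0, 366]) cube([349, 278, 23]);
  translate([24, 24, 0]) cylinder(h = 366, r = 24);
  translate([325, 24, 0]) cylinder(h = 366, r = 24);
  translate([24, 254, 0]) cylinder(h = 366, r = 24);
  translate([325, 254, 0]) cylinder(h = 366, r = 24);
}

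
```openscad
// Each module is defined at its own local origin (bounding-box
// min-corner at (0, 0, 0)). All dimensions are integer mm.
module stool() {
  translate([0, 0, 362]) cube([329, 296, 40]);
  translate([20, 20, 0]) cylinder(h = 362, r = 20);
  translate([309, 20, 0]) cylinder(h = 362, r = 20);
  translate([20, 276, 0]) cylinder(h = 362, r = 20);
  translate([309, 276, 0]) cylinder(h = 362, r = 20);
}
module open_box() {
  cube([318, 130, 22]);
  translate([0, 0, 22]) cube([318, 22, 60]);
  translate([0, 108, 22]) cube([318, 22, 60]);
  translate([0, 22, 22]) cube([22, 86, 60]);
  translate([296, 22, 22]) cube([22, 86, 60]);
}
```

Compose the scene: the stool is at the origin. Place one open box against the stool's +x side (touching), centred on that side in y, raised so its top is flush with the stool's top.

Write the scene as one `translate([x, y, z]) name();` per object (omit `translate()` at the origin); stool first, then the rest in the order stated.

stool();
translate([329, 83, 320]) open_box();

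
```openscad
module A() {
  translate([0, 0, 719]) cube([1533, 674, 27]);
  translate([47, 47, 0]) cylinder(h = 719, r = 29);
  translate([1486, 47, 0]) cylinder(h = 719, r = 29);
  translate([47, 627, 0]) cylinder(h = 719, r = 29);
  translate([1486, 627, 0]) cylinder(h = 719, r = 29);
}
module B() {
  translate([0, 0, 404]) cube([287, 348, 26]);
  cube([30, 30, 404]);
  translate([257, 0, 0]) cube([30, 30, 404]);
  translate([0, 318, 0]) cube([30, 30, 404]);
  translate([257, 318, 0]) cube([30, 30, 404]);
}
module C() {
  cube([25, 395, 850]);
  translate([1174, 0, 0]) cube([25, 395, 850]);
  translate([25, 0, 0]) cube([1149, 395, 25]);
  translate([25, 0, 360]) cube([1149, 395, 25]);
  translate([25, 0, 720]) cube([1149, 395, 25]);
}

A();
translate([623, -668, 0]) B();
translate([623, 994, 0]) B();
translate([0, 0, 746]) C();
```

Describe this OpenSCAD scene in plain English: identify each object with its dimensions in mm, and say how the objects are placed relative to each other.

A is a rectangular dining table. The top is 1533×674×27 mm with its upper surface at z = 746 mm. It stands on four round legs of 58 mm diameter, each leg's bounding box inset 18 mm from the nearest pair of top edges, running from the floor to the underside of the top.

B is a simple wooden stool: a rectangular seat 287 mm (x) by 348 mm (y), 26 mm thick, top face at z = 430 mm, on four square legs, each 30×30 mm in cross-section. The legs rest on z = 0, each flush with a corner of the seat.

C is an open bookshelf. Two side panels, each 25 mm thick, 395 mm deep and 850 mm tall, stand 1199 mm apart (outside-to-outside). Between them sit 3 shelves, each 25 mm thick and 395 mm deep, spanning the full gap between the sides. The bottom shelf rests on the floor (its underside at z = 0) and the clear gap between one shelf's top and the next shelf's underside is 335 mm.

Two stools sit around the table at the −y, +y sides. The bookshelf is on top of the table.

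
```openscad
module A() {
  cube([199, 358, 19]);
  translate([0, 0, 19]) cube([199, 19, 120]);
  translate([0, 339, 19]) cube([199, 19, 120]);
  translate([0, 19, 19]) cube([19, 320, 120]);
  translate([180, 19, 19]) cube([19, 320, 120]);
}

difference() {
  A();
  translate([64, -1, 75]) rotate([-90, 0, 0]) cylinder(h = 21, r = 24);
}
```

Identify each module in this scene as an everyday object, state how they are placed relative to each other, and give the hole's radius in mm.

A is an open box. The open box has a circular hole through its front wall. The hole's radius is 24 mm.

The subtracted cylinder has r = 24 mm.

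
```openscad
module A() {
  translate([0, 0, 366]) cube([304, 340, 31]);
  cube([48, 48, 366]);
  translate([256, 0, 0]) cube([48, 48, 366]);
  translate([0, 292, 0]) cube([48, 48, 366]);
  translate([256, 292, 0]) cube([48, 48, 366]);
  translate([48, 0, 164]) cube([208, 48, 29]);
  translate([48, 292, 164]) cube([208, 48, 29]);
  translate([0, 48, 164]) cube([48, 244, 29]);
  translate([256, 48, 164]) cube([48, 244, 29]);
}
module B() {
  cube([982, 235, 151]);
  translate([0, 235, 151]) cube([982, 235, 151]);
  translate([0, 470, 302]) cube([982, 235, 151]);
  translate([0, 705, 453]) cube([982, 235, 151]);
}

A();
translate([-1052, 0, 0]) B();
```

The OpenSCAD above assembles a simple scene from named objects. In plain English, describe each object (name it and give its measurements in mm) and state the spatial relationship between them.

A is a simple wooden stool: a rectangular seat 304 mm (x) by 340 mm (y), 31 mm thick, top face at z = 397 mm, on four square legs, each 48×48 mm in cross-section. The legs rest on z = 0, each flush with a corner of the seat. Four stretchers, 48 mm wide and 29 mm tall, connect adjacent legs with their undersides at z = 164 mm, each running between the inner faces of the legs it joins and aligned with the legs' outer faces on the other axis.

B is a run of 4 identical solid stair steps. Each tread is 982×235 mm and each step block is 151 mm high. Step 1 rests on the floor; step k is offset from step 1 by (k−1)×235 mm in y and (k−1)×151 mm in z.

The staircase is on the floor beside the stool on its −x side.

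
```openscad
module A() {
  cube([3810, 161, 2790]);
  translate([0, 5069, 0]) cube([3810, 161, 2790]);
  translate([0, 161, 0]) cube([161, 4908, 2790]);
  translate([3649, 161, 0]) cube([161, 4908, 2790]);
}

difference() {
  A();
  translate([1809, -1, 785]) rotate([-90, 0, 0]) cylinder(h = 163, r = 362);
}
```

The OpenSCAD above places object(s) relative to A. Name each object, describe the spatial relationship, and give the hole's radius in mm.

A is a house frame. The house frame has a circular hole through its front wall. The hole's radius is 362 mm.

The subtracted cylinder has r = 362 mm.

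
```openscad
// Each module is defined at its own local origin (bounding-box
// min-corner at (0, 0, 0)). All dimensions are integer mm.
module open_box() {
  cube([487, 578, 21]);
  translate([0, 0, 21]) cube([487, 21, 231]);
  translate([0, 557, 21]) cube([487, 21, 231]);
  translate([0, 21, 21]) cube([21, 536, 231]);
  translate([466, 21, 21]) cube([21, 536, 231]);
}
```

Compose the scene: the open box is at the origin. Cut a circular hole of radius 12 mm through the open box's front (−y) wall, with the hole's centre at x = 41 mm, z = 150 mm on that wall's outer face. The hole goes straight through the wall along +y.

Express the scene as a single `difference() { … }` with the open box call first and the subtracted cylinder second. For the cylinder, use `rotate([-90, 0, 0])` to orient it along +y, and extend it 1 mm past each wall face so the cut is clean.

difference() {
  open_box();
  translate([41, -1, 150]) rotate([-90, 0, 0]) cylinder(h = 23, r = 12);
}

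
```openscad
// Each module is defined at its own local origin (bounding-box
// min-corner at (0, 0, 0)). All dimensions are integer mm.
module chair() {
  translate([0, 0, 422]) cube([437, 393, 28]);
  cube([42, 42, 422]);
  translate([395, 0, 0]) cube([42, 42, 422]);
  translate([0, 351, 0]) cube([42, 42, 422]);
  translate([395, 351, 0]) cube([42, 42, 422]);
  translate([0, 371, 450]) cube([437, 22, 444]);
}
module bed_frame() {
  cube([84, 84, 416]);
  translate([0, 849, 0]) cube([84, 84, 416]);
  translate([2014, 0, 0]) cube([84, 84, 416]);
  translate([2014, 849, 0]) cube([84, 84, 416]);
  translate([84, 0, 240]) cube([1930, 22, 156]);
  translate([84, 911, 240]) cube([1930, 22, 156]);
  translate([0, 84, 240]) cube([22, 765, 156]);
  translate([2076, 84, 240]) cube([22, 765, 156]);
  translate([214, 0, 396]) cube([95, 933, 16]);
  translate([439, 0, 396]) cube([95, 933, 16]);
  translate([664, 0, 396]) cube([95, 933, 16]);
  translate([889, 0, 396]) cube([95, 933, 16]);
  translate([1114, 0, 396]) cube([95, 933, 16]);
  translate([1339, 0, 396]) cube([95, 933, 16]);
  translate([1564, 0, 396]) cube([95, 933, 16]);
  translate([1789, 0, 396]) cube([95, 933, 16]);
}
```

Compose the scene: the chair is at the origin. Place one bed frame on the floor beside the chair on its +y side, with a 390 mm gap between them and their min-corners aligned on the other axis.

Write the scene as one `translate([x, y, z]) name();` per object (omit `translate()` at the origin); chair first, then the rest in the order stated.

chair();
translate([0, 783, 0]) bed_frame();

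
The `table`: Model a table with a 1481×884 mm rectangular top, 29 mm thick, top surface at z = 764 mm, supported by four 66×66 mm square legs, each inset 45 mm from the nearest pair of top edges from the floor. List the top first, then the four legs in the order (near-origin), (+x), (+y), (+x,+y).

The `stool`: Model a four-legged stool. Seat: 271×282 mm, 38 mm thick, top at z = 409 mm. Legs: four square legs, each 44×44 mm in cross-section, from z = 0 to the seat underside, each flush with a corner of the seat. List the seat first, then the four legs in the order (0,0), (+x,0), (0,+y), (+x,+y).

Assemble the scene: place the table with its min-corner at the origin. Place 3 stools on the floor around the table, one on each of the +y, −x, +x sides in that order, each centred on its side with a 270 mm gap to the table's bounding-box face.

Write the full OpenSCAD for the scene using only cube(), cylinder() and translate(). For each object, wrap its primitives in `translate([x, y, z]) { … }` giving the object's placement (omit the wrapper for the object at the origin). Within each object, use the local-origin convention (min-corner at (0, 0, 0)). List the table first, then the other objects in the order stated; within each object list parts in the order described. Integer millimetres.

translate([0, 0, 735]) cube([1481, 884, 29]);
translate([45, 45, 0]) cube([66, 66, 735]);
translate([1370, 45, 0]) cube([66, 66, 735]);
translate([45, 773, 0]) cube([66, 66, 735]);
translate([1370, 773, 0]) cube([66, 66, 735]);
translate([605, 1154, 0]) {
  translate([0, 0, 371]) cube([271, 282, 38]);
  cube([44, 44, 371]);
  translate([227, 0, 0]) cube([44, 44, 371]);
  translate([0, 238, 0]) cube([44, 44, 371]);
  translate([227, 238, 0]) cube([44, 44, 371]);
}
translate([-541, 301, 0]) {
  translate([0, 0, 371]) cube([271, 282, 38]);
  cube([44, 44, 371]);
  translate([227, 0, 0]) cube([44, 44, 371]);
  translate([0, 238, 0]) cube([44, 44, 371]);
  translate([227, 238, 0]) cube([44, 44, 371]);
}
translate([1751, 301, 0]) {
  translate([0, 0, 371]) cube([271, 282, 38]);
  cube([44, 44, 371]);
  translate([227, 0, 0]) cube([44, 44, 371]);
  translate([0, 238, 0]) cube([44, 44, 371]);
  translate([227, 238, 0]) cube([44, 44, 371]);
}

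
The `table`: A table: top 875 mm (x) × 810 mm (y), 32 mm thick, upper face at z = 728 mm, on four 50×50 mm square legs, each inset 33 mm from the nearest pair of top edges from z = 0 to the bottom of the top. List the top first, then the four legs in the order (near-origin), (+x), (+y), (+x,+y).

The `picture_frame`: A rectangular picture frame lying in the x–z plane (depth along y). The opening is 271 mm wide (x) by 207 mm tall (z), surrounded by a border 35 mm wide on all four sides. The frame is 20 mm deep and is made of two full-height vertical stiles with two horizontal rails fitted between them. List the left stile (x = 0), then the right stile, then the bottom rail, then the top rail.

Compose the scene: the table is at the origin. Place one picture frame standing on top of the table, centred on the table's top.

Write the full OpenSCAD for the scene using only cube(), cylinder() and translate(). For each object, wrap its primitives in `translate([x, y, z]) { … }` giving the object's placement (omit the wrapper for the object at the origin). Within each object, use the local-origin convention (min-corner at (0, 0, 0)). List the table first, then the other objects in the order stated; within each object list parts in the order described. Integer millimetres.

translate([0, 0, 696]) cube([875, 810, 32]);
translate([33, 33, 0]) cube([50, 50, 696]);
translate([792, 33, 0]) cube([50, 50, 696]);
translate([33, 727, 0]) cube([50, 50, 696]);
translate([792, 727, 0]) cube([50, 50, 696]);
translate([267, 395, 728]) {
  cube([35, 20, 277]);
  translate([306, 0, 0]) cube([35, 20, 277]);
  translate([35, 0, 0]) cube([271, 20, 35]);
  translate([35, 0, 242]) cube([271, 20, 35]);
}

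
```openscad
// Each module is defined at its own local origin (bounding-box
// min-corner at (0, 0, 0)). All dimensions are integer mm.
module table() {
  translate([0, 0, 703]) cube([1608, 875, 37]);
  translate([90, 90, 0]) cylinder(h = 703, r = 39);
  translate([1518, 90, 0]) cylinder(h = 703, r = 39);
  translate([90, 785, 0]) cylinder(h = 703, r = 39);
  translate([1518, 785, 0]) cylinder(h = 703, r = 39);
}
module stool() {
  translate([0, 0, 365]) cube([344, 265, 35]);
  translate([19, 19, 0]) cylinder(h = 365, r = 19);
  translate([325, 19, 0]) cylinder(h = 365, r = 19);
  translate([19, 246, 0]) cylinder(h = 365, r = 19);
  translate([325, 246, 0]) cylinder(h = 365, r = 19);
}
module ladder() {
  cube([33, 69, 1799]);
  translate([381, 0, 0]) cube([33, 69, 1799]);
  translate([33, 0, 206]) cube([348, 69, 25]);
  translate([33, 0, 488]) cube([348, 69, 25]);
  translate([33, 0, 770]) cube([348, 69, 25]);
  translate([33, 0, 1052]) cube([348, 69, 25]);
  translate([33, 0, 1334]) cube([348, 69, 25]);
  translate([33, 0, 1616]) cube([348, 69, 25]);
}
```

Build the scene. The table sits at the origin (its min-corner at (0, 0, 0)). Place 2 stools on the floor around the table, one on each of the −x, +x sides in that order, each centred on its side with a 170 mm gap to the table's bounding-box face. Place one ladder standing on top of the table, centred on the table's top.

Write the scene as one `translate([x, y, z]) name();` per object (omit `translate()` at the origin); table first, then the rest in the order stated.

table();
translate([-514, 305, 0]) stool();
translate([1778, 305, 0]) stool();
translate([597, 403, 740]) ladder();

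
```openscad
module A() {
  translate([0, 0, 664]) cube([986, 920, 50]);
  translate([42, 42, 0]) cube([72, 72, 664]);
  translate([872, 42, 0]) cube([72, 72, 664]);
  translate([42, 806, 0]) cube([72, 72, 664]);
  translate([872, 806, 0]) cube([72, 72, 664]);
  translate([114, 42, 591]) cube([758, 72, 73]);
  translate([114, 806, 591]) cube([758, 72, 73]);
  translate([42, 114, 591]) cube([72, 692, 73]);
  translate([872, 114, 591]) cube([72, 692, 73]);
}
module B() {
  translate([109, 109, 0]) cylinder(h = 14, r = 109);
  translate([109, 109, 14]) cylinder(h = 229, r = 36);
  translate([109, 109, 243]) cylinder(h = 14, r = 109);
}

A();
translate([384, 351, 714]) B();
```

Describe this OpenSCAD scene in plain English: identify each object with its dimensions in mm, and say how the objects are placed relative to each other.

A is a rectangular dining table. The top is 986×920×50 mm with its upper surface at z = 714 mm. It stands on four 72×72 mm square legs, each inset 42 mm from the nearest pair of top edges, running from the floor to the underside of the top. Four apron rails, 72 mm thick and 73 mm tall, run between adjacent legs with their top edges flush with the underside of the top and their outer faces flush with the legs' outer faces.

B is a spool: two coaxial disc flanges of radius 109 mm and thickness 14 mm, joined by a core cylinder of radius 36 mm and height 229 mm. The lower flange rests on z = 0 and the three cylinders share a vertical axis.

The spool is on top of the table, centred.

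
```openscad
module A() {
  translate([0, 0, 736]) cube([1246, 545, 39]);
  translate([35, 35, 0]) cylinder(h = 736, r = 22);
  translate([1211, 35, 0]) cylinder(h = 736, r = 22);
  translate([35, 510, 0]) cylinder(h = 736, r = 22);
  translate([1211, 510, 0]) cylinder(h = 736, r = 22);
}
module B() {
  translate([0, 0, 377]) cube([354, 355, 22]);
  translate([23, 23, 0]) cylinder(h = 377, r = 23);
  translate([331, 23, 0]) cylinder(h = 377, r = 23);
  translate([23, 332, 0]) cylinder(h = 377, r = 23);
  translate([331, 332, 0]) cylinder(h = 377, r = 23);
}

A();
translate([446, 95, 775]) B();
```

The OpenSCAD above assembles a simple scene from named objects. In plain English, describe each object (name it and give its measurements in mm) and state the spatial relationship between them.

A is a rectangular dining table. The top is 1246×545×39 mm with its upper surface at z = 775 mm. It stands on four round legs of 44 mm diameter, each leg's bounding box inset 13 mm from the nearest pair of top edges, running from the floor to the underside of the top.

B is a simple wooden stool: a rectangular seat 354 mm (x) by 355 mm (y), 22 mm thick, top face at z = 399 mm, on four round legs, each 46 mm in diameter. The legs rest on z = 0, each leg's axis is inset half a diameter from the nearest pair of seat edges (so the leg's bounding box is flush with the corner).

The stool is on top of the table, centred.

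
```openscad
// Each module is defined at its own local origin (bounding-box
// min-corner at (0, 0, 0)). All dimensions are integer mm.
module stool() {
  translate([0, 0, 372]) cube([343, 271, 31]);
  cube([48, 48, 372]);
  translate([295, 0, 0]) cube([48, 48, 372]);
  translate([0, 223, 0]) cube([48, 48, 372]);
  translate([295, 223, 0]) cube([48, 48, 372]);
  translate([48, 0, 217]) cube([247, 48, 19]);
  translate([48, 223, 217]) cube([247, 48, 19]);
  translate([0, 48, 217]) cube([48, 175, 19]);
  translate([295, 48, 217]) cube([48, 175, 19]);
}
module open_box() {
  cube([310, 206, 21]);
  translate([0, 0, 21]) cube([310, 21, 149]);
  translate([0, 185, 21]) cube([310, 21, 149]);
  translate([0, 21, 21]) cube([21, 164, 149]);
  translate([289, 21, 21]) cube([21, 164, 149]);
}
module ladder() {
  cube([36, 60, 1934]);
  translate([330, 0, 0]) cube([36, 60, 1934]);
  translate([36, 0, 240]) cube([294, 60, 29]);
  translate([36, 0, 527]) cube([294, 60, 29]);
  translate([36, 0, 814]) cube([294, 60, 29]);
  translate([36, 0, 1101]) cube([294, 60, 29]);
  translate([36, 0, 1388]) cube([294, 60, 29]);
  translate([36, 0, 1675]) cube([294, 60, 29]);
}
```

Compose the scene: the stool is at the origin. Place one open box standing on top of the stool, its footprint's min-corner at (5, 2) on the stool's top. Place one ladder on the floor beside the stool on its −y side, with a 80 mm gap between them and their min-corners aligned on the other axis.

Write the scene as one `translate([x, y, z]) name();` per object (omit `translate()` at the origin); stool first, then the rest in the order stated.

stool();
translate([5, 2, 403]) open_box();
translate([0, -140, 0]) ladder();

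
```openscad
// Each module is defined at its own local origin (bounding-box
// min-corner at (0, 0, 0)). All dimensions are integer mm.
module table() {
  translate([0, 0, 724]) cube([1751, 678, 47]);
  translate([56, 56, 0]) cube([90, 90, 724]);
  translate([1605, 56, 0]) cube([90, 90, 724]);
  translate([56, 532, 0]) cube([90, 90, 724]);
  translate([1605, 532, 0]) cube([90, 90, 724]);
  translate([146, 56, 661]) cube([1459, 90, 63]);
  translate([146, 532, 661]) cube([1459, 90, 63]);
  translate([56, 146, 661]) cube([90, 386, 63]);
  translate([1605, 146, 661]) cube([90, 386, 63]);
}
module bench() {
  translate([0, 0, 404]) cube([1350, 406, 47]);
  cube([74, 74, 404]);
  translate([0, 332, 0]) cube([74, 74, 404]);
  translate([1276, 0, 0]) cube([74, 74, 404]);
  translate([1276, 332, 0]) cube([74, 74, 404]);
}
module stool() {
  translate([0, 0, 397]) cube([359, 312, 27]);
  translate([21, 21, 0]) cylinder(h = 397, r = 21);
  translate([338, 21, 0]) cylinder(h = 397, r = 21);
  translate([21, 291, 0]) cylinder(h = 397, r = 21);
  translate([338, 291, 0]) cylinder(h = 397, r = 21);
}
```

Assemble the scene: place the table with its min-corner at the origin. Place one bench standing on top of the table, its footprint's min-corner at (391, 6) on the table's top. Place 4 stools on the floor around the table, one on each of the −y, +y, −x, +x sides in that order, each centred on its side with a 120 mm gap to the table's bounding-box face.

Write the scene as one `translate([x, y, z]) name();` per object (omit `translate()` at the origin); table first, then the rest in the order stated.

table();
translate([391, 6, 771]) bench();
translate([696, -432, 0]) stool();
translate([696, 798, 0]) stool();
translate([-479, 183, 0]) stool();
translate([1871, 183, 0]) stool();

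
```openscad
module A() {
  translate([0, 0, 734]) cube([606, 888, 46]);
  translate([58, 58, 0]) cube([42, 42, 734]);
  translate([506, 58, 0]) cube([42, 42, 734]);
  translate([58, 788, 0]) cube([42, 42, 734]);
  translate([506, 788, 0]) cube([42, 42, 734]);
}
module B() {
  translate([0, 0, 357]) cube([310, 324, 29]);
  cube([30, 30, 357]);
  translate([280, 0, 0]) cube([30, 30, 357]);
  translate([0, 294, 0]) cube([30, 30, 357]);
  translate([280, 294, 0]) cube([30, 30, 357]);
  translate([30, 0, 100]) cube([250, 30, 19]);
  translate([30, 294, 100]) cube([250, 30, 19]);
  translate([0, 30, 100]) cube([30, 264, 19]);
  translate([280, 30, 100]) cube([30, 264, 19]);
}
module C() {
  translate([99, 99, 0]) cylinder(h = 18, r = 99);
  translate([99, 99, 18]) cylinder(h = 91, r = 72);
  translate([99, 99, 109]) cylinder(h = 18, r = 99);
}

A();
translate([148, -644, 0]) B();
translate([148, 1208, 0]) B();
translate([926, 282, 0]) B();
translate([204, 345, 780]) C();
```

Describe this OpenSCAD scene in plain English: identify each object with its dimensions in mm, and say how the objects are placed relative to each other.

A is a rectangular dining table. The top is 606×888×46 mm with its upper surface at z = 780 mm. It stands on four 42×42 mm square legs, each inset 58 mm from the nearest pair of top edges, running from the floor to the underside of the top.

B is a simple wooden stool: a rectangular seat 310 mm (x) by 324 mm (y), 29 mm thick, top face at z = 386 mm, on four square legs, each 30×30 mm in cross-section. The legs rest on z = 0, each flush with a corner of the seat. Four stretchers, 30 mm wide and 19 mm tall, connect adjacent legs with their undersides at z = 100 mm, each running between the inner faces of the legs it joins and aligned with the legs' outer faces on the other axis.

C is a spool: two coaxial disc flanges of radius 99 mm and thickness 18 mm, joined by a core cylinder of radius 72 mm and height 91 mm. The lower flange rests on z = 0 and the three cylinders share a vertical axis.

Three stools sit around the table at the −y, +y, +x sides. The spool is on top of the table, centred.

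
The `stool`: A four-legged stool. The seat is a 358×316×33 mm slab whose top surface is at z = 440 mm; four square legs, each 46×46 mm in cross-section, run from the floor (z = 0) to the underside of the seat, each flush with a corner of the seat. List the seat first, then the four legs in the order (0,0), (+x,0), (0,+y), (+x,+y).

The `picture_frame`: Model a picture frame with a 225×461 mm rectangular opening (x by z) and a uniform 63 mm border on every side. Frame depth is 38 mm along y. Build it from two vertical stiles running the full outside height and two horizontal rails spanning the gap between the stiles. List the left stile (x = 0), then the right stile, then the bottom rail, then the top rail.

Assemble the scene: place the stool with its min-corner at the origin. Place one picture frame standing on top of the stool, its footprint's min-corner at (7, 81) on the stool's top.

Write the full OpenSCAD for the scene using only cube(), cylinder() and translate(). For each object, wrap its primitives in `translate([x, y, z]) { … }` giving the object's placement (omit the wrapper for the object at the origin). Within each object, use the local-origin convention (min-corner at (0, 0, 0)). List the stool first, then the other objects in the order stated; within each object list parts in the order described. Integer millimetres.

translate([0, 0, 407]) cube([358, 316, 33]);
cube([46, 46, 407]);
translate([312, 0, 0]) cube([46, 46, 407]);
translate([0, 270, 0]) cube([46, 46, 407]);
translate([312, 270, 0]) cube([46, 46, 407]);
translate([7, 81, 440]) {
  cube([63, 38, 587]);
  translate([288, 0, 0]) cube([63, 38, 587]);
  translate([63, 0, 0]) cube([225, 38, 63]);
  translate([63, 0, 524]) cube([225, 38, 63]);
}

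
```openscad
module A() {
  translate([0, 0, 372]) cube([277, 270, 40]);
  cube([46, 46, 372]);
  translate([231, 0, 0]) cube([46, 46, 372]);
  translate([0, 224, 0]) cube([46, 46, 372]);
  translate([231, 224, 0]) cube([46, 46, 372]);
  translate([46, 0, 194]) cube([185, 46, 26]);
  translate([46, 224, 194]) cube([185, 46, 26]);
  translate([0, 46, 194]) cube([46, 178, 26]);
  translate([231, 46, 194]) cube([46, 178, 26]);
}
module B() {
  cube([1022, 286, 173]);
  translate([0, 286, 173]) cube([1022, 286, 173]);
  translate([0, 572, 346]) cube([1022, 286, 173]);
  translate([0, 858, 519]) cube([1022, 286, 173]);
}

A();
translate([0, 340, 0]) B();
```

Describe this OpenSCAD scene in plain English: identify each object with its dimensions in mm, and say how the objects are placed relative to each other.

A is a four-legged stool. The seat is a 277×270×40 mm slab whose top surface is at z = 412 mm; four square legs, each 46×46 mm in cross-section, run from the floor (z = 0) to the underside of the seat, each flush with a corner of the seat. Four stretchers, 46 mm wide and 26 mm tall, connect adjacent legs with their undersides at z = 194 mm, each running between the inner faces of the legs it joins and aligned with the legs' outer faces on the other axis.

B is a run of 4 identical solid stair steps. Each tread is 1022×286 mm and each step block is 173 mm high. Step 1 rests on the floor; step k is offset from step 1 by (k−1)×286 mm in y and (k−1)×173 mm in z.

The staircase is on the floor beside the stool on its +y side.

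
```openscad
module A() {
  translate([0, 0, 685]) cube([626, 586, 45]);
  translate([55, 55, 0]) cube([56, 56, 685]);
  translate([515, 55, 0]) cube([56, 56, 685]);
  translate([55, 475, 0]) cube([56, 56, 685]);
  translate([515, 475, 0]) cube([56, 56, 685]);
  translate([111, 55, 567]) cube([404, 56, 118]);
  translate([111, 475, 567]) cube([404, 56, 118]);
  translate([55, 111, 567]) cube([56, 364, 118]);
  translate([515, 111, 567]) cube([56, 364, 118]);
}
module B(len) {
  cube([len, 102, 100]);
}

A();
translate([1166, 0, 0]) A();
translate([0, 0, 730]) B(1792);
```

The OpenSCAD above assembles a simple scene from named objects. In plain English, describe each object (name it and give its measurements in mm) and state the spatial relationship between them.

A is a table: top 626 mm (x) × 586 mm (y), 45 mm thick, upper face at z = 730 mm, on four 56×56 mm square legs, each inset 55 mm from the nearest pair of top edges, running from z = 0 to the bottom of the top. Four apron rails, 56 mm thick and 118 mm tall, run between adjacent legs with their top edges flush with the underside of the top and their outer faces flush with the legs' outer faces.

B is a rectangular beam 1792 mm long (x), 102 mm deep (y), 100 mm thick (z).

The beam spans the tops of two tables placed 540 mm apart, resting at z = 730 mm.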